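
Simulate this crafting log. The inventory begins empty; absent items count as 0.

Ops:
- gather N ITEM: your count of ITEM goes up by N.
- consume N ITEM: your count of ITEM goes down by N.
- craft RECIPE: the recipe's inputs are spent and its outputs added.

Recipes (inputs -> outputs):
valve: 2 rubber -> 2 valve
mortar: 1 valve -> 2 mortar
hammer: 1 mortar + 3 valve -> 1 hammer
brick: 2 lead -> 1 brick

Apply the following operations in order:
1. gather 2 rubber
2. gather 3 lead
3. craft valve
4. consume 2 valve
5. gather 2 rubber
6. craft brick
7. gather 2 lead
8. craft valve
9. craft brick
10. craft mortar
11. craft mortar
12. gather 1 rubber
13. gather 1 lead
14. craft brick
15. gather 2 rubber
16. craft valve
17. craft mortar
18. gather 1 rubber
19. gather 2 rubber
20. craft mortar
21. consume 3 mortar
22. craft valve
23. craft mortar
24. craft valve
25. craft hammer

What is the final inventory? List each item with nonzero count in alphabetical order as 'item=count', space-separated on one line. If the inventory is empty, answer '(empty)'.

Answer: brick=3 hammer=1 mortar=6

Derivation:
After 1 (gather 2 rubber): rubber=2
After 2 (gather 3 lead): lead=3 rubber=2
After 3 (craft valve): lead=3 valve=2
After 4 (consume 2 valve): lead=3
After 5 (gather 2 rubber): lead=3 rubber=2
After 6 (craft brick): brick=1 lead=1 rubber=2
After 7 (gather 2 lead): brick=1 lead=3 rubber=2
After 8 (craft valve): brick=1 lead=3 valve=2
After 9 (craft brick): brick=2 lead=1 valve=2
After 10 (craft mortar): brick=2 lead=1 mortar=2 valve=1
After 11 (craft mortar): brick=2 lead=1 mortar=4
After 12 (gather 1 rubber): brick=2 lead=1 mortar=4 rubber=1
After 13 (gather 1 lead): brick=2 lead=2 mortar=4 rubber=1
After 14 (craft brick): brick=3 mortar=4 rubber=1
After 15 (gather 2 rubber): brick=3 mortar=4 rubber=3
After 16 (craft valve): brick=3 mortar=4 rubber=1 valve=2
After 17 (craft mortar): brick=3 mortar=6 rubber=1 valve=1
After 18 (gather 1 rubber): brick=3 mortar=6 rubber=2 valve=1
After 19 (gather 2 rubber): brick=3 mortar=6 rubber=4 valve=1
After 20 (craft mortar): brick=3 mortar=8 rubber=4
After 21 (consume 3 mortar): brick=3 mortar=5 rubber=4
After 22 (craft valve): brick=3 mortar=5 rubber=2 valve=2
After 23 (craft mortar): brick=3 mortar=7 rubber=2 valve=1
After 24 (craft valve): brick=3 mortar=7 valve=3
After 25 (craft hammer): brick=3 hammer=1 mortar=6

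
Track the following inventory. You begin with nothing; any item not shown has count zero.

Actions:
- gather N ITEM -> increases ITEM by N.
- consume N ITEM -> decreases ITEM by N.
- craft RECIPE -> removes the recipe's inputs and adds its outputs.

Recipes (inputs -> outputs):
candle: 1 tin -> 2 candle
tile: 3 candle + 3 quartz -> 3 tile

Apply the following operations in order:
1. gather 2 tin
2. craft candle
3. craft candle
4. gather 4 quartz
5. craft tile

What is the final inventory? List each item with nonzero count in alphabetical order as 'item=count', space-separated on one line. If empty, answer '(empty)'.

After 1 (gather 2 tin): tin=2
After 2 (craft candle): candle=2 tin=1
After 3 (craft candle): candle=4
After 4 (gather 4 quartz): candle=4 quartz=4
After 5 (craft tile): candle=1 quartz=1 tile=3

Answer: candle=1 quartz=1 tile=3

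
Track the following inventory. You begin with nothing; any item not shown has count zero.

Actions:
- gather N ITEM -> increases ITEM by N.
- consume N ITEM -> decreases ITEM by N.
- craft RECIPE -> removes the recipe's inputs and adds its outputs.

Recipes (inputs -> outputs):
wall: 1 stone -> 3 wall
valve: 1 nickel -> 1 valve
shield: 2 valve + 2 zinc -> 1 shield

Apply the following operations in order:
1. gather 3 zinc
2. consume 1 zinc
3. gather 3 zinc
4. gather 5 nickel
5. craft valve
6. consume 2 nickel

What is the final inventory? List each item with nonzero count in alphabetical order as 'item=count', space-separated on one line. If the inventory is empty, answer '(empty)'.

After 1 (gather 3 zinc): zinc=3
After 2 (consume 1 zinc): zinc=2
After 3 (gather 3 zinc): zinc=5
After 4 (gather 5 nickel): nickel=5 zinc=5
After 5 (craft valve): nickel=4 valve=1 zinc=5
After 6 (consume 2 nickel): nickel=2 valve=1 zinc=5

Answer: nickel=2 valve=1 zinc=5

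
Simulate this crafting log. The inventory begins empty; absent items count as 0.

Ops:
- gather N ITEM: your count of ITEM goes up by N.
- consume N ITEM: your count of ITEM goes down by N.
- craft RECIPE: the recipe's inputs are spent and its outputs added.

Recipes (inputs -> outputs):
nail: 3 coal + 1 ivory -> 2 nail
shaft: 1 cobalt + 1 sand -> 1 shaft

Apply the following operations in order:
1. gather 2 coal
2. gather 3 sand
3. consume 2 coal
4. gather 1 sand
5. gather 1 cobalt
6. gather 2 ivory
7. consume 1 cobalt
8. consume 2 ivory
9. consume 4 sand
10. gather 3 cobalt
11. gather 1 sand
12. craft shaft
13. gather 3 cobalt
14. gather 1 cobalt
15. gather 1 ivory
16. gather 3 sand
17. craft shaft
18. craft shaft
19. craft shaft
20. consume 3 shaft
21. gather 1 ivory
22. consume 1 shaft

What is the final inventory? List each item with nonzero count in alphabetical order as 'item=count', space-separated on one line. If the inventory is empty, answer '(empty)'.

After 1 (gather 2 coal): coal=2
After 2 (gather 3 sand): coal=2 sand=3
After 3 (consume 2 coal): sand=3
After 4 (gather 1 sand): sand=4
After 5 (gather 1 cobalt): cobalt=1 sand=4
After 6 (gather 2 ivory): cobalt=1 ivory=2 sand=4
After 7 (consume 1 cobalt): ivory=2 sand=4
After 8 (consume 2 ivory): sand=4
After 9 (consume 4 sand): (empty)
After 10 (gather 3 cobalt): cobalt=3
After 11 (gather 1 sand): cobalt=3 sand=1
After 12 (craft shaft): cobalt=2 shaft=1
After 13 (gather 3 cobalt): cobalt=5 shaft=1
After 14 (gather 1 cobalt): cobalt=6 shaft=1
After 15 (gather 1 ivory): cobalt=6 ivory=1 shaft=1
After 16 (gather 3 sand): cobalt=6 ivory=1 sand=3 shaft=1
After 17 (craft shaft): cobalt=5 ivory=1 sand=2 shaft=2
After 18 (craft shaft): cobalt=4 ivory=1 sand=1 shaft=3
After 19 (craft shaft): cobalt=3 ivory=1 shaft=4
After 20 (consume 3 shaft): cobalt=3 ivory=1 shaft=1
After 21 (gather 1 ivory): cobalt=3 ivory=2 shaft=1
After 22 (consume 1 shaft): cobalt=3 ivory=2

Answer: cobalt=3 ivory=2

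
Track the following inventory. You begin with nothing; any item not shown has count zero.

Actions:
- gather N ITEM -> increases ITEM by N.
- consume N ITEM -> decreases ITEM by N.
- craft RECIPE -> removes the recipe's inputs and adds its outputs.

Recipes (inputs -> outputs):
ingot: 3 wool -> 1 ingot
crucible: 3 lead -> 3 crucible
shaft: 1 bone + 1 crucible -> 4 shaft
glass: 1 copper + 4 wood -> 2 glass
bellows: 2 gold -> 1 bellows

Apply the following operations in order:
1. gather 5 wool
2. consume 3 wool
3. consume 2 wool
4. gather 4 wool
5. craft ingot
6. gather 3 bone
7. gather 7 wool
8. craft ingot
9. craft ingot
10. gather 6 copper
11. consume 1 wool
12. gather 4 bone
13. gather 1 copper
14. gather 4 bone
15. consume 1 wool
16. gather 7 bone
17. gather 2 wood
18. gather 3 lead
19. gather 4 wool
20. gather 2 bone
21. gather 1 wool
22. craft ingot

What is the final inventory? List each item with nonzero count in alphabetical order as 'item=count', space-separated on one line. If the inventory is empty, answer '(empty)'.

Answer: bone=20 copper=7 ingot=4 lead=3 wood=2 wool=2

Derivation:
After 1 (gather 5 wool): wool=5
After 2 (consume 3 wool): wool=2
After 3 (consume 2 wool): (empty)
After 4 (gather 4 wool): wool=4
After 5 (craft ingot): ingot=1 wool=1
After 6 (gather 3 bone): bone=3 ingot=1 wool=1
After 7 (gather 7 wool): bone=3 ingot=1 wool=8
After 8 (craft ingot): bone=3 ingot=2 wool=5
After 9 (craft ingot): bone=3 ingot=3 wool=2
After 10 (gather 6 copper): bone=3 copper=6 ingot=3 wool=2
After 11 (consume 1 wool): bone=3 copper=6 ingot=3 wool=1
After 12 (gather 4 bone): bone=7 copper=6 ingot=3 wool=1
After 13 (gather 1 copper): bone=7 copper=7 ingot=3 wool=1
After 14 (gather 4 bone): bone=11 copper=7 ingot=3 wool=1
After 15 (consume 1 wool): bone=11 copper=7 ingot=3
After 16 (gather 7 bone): bone=18 copper=7 ingot=3
After 17 (gather 2 wood): bone=18 copper=7 ingot=3 wood=2
After 18 (gather 3 lead): bone=18 copper=7 ingot=3 lead=3 wood=2
After 19 (gather 4 wool): bone=18 copper=7 ingot=3 lead=3 wood=2 wool=4
After 20 (gather 2 bone): bone=20 copper=7 ingot=3 lead=3 wood=2 wool=4
After 21 (gather 1 wool): bone=20 copper=7 ingot=3 lead=3 wood=2 wool=5
After 22 (craft ingot): bone=20 copper=7 ingot=4 lead=3 wood=2 wool=2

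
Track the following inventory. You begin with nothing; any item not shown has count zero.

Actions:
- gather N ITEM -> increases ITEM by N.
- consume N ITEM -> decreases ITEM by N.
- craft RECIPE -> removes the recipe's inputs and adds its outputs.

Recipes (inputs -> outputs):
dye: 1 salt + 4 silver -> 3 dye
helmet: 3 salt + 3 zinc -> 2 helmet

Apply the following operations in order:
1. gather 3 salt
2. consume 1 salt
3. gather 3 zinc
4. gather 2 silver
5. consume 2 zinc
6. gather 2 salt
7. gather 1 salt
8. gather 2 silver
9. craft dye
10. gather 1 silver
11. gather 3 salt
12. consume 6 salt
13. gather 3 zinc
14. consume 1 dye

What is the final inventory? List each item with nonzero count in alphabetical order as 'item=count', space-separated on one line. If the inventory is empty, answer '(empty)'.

Answer: dye=2 salt=1 silver=1 zinc=4

Derivation:
After 1 (gather 3 salt): salt=3
After 2 (consume 1 salt): salt=2
After 3 (gather 3 zinc): salt=2 zinc=3
After 4 (gather 2 silver): salt=2 silver=2 zinc=3
After 5 (consume 2 zinc): salt=2 silver=2 zinc=1
After 6 (gather 2 salt): salt=4 silver=2 zinc=1
After 7 (gather 1 salt): salt=5 silver=2 zinc=1
After 8 (gather 2 silver): salt=5 silver=4 zinc=1
After 9 (craft dye): dye=3 salt=4 zinc=1
After 10 (gather 1 silver): dye=3 salt=4 silver=1 zinc=1
After 11 (gather 3 salt): dye=3 salt=7 silver=1 zinc=1
After 12 (consume 6 salt): dye=3 salt=1 silver=1 zinc=1
After 13 (gather 3 zinc): dye=3 salt=1 silver=1 zinc=4
After 14 (consume 1 dye): dye=2 salt=1 silver=1 zinc=4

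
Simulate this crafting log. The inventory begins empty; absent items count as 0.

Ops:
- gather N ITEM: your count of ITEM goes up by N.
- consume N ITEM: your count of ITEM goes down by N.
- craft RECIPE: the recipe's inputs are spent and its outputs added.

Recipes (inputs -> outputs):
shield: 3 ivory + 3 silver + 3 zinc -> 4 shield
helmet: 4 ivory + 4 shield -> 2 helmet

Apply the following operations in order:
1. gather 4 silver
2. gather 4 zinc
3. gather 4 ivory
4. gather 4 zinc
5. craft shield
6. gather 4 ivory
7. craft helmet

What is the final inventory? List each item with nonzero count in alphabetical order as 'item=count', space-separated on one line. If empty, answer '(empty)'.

After 1 (gather 4 silver): silver=4
After 2 (gather 4 zinc): silver=4 zinc=4
After 3 (gather 4 ivory): ivory=4 silver=4 zinc=4
After 4 (gather 4 zinc): ivory=4 silver=4 zinc=8
After 5 (craft shield): ivory=1 shield=4 silver=1 zinc=5
After 6 (gather 4 ivory): ivory=5 shield=4 silver=1 zinc=5
After 7 (craft helmet): helmet=2 ivory=1 silver=1 zinc=5

Answer: helmet=2 ivory=1 silver=1 zinc=5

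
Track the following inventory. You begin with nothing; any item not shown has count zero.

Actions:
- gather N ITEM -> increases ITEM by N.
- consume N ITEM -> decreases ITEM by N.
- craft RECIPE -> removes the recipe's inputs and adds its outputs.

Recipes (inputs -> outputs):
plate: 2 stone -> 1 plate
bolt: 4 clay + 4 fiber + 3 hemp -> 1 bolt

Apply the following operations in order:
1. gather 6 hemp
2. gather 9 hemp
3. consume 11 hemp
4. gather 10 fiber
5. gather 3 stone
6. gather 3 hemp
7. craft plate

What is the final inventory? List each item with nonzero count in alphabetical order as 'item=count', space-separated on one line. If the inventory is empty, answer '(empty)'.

Answer: fiber=10 hemp=7 plate=1 stone=1

Derivation:
After 1 (gather 6 hemp): hemp=6
After 2 (gather 9 hemp): hemp=15
After 3 (consume 11 hemp): hemp=4
After 4 (gather 10 fiber): fiber=10 hemp=4
After 5 (gather 3 stone): fiber=10 hemp=4 stone=3
After 6 (gather 3 hemp): fiber=10 hemp=7 stone=3
After 7 (craft plate): fiber=10 hemp=7 plate=1 stone=1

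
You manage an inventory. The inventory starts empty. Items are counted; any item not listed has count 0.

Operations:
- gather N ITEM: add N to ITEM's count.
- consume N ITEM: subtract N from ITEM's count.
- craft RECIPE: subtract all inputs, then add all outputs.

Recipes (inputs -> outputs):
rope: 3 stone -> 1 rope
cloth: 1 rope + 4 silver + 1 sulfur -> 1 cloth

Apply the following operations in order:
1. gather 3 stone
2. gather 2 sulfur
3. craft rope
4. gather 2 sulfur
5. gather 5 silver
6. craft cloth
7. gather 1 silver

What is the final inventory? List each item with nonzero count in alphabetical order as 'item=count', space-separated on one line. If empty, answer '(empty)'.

Answer: cloth=1 silver=2 sulfur=3

Derivation:
After 1 (gather 3 stone): stone=3
After 2 (gather 2 sulfur): stone=3 sulfur=2
After 3 (craft rope): rope=1 sulfur=2
After 4 (gather 2 sulfur): rope=1 sulfur=4
After 5 (gather 5 silver): rope=1 silver=5 sulfur=4
After 6 (craft cloth): cloth=1 silver=1 sulfur=3
After 7 (gather 1 silver): cloth=1 silver=2 sulfur=3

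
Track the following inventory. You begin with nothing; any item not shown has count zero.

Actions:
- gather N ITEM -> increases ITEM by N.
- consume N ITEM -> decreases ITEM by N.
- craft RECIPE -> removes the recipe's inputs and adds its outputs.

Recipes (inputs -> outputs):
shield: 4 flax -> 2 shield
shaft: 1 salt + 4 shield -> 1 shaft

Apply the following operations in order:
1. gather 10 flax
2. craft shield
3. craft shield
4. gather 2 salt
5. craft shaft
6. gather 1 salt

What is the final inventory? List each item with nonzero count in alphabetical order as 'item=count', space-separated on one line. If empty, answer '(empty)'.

Answer: flax=2 salt=2 shaft=1

Derivation:
After 1 (gather 10 flax): flax=10
After 2 (craft shield): flax=6 shield=2
After 3 (craft shield): flax=2 shield=4
After 4 (gather 2 salt): flax=2 salt=2 shield=4
After 5 (craft shaft): flax=2 salt=1 shaft=1
After 6 (gather 1 salt): flax=2 salt=2 shaft=1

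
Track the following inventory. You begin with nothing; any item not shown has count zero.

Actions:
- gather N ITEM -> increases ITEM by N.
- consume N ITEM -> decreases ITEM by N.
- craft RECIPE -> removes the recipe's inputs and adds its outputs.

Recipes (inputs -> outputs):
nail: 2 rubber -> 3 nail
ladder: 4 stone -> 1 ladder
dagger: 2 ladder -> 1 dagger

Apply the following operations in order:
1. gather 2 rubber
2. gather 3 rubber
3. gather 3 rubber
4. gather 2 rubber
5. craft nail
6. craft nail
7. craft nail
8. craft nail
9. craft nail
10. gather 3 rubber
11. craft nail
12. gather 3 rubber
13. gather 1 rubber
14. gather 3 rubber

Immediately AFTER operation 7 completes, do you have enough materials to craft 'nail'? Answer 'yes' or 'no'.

After 1 (gather 2 rubber): rubber=2
After 2 (gather 3 rubber): rubber=5
After 3 (gather 3 rubber): rubber=8
After 4 (gather 2 rubber): rubber=10
After 5 (craft nail): nail=3 rubber=8
After 6 (craft nail): nail=6 rubber=6
After 7 (craft nail): nail=9 rubber=4

Answer: yes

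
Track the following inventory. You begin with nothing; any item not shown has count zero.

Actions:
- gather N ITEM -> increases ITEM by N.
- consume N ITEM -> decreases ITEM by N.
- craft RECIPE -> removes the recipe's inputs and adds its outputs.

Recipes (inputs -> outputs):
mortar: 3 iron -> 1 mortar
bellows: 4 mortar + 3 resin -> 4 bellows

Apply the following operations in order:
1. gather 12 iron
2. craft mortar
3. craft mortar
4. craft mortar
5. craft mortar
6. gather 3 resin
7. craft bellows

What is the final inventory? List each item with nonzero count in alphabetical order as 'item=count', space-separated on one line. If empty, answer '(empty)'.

After 1 (gather 12 iron): iron=12
After 2 (craft mortar): iron=9 mortar=1
After 3 (craft mortar): iron=6 mortar=2
After 4 (craft mortar): iron=3 mortar=3
After 5 (craft mortar): mortar=4
After 6 (gather 3 resin): mortar=4 resin=3
After 7 (craft bellows): bellows=4

Answer: bellows=4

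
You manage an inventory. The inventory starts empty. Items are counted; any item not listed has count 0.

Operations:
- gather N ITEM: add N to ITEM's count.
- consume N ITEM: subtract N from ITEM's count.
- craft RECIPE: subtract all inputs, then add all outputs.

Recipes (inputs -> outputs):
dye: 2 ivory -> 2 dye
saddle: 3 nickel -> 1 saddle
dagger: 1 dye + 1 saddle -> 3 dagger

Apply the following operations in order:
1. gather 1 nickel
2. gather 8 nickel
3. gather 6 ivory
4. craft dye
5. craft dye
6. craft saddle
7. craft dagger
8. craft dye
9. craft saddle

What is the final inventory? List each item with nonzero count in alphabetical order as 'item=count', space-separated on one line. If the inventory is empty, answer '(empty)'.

Answer: dagger=3 dye=5 nickel=3 saddle=1

Derivation:
After 1 (gather 1 nickel): nickel=1
After 2 (gather 8 nickel): nickel=9
After 3 (gather 6 ivory): ivory=6 nickel=9
After 4 (craft dye): dye=2 ivory=4 nickel=9
After 5 (craft dye): dye=4 ivory=2 nickel=9
After 6 (craft saddle): dye=4 ivory=2 nickel=6 saddle=1
After 7 (craft dagger): dagger=3 dye=3 ivory=2 nickel=6
After 8 (craft dye): dagger=3 dye=5 nickel=6
After 9 (craft saddle): dagger=3 dye=5 nickel=3 saddle=1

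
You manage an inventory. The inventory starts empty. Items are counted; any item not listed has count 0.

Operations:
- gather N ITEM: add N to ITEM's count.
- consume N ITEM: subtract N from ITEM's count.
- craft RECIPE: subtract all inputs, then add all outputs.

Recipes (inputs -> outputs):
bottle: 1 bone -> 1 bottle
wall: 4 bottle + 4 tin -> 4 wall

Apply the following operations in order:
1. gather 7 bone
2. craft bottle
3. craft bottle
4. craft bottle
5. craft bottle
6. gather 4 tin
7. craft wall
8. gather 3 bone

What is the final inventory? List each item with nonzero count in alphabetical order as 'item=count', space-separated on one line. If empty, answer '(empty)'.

Answer: bone=6 wall=4

Derivation:
After 1 (gather 7 bone): bone=7
After 2 (craft bottle): bone=6 bottle=1
After 3 (craft bottle): bone=5 bottle=2
After 4 (craft bottle): bone=4 bottle=3
After 5 (craft bottle): bone=3 bottle=4
After 6 (gather 4 tin): bone=3 bottle=4 tin=4
After 7 (craft wall): bone=3 wall=4
After 8 (gather 3 bone): bone=6 wall=4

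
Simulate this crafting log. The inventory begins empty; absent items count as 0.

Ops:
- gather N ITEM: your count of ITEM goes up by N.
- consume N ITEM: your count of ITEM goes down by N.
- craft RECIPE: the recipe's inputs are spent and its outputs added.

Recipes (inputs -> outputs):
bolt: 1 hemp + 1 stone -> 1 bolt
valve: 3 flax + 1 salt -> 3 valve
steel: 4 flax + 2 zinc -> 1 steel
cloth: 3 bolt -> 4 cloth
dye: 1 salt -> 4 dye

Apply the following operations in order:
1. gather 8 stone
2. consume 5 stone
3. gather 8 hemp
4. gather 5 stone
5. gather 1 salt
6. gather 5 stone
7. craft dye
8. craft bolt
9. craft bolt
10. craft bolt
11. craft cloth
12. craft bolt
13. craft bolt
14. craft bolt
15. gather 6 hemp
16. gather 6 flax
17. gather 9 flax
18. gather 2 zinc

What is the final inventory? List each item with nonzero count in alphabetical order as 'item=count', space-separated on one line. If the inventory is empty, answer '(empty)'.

Answer: bolt=3 cloth=4 dye=4 flax=15 hemp=8 stone=7 zinc=2

Derivation:
After 1 (gather 8 stone): stone=8
After 2 (consume 5 stone): stone=3
After 3 (gather 8 hemp): hemp=8 stone=3
After 4 (gather 5 stone): hemp=8 stone=8
After 5 (gather 1 salt): hemp=8 salt=1 stone=8
After 6 (gather 5 stone): hemp=8 salt=1 stone=13
After 7 (craft dye): dye=4 hemp=8 stone=13
After 8 (craft bolt): bolt=1 dye=4 hemp=7 stone=12
After 9 (craft bolt): bolt=2 dye=4 hemp=6 stone=11
After 10 (craft bolt): bolt=3 dye=4 hemp=5 stone=10
After 11 (craft cloth): cloth=4 dye=4 hemp=5 stone=10
After 12 (craft bolt): bolt=1 cloth=4 dye=4 hemp=4 stone=9
After 13 (craft bolt): bolt=2 cloth=4 dye=4 hemp=3 stone=8
After 14 (craft bolt): bolt=3 cloth=4 dye=4 hemp=2 stone=7
After 15 (gather 6 hemp): bolt=3 cloth=4 dye=4 hemp=8 stone=7
After 16 (gather 6 flax): bolt=3 cloth=4 dye=4 flax=6 hemp=8 stone=7
After 17 (gather 9 flax): bolt=3 cloth=4 dye=4 flax=15 hemp=8 stone=7
After 18 (gather 2 zinc): bolt=3 cloth=4 dye=4 flax=15 hemp=8 stone=7 zinc=2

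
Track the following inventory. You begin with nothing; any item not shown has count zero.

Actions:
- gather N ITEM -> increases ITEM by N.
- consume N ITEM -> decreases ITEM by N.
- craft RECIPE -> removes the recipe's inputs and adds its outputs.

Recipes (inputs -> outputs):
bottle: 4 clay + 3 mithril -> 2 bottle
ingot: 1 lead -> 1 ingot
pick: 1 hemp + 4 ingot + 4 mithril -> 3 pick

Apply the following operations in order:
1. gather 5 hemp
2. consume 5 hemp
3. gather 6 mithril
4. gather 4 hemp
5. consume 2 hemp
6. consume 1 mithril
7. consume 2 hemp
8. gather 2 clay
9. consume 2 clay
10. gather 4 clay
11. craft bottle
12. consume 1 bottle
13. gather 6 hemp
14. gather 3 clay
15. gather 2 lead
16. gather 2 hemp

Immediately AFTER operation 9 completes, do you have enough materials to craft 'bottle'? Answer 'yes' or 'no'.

After 1 (gather 5 hemp): hemp=5
After 2 (consume 5 hemp): (empty)
After 3 (gather 6 mithril): mithril=6
After 4 (gather 4 hemp): hemp=4 mithril=6
After 5 (consume 2 hemp): hemp=2 mithril=6
After 6 (consume 1 mithril): hemp=2 mithril=5
After 7 (consume 2 hemp): mithril=5
After 8 (gather 2 clay): clay=2 mithril=5
After 9 (consume 2 clay): mithril=5

Answer: no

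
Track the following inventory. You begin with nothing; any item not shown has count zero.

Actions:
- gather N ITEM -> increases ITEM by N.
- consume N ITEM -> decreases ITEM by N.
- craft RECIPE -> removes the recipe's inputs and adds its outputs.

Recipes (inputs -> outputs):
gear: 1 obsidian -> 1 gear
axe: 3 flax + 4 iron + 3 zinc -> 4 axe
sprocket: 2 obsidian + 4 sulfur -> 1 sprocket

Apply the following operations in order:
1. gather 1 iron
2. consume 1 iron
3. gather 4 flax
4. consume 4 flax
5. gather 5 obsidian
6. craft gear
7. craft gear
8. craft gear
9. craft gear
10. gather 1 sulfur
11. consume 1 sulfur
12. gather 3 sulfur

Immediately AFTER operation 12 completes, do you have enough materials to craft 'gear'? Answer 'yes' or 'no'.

Answer: yes

Derivation:
After 1 (gather 1 iron): iron=1
After 2 (consume 1 iron): (empty)
After 3 (gather 4 flax): flax=4
After 4 (consume 4 flax): (empty)
After 5 (gather 5 obsidian): obsidian=5
After 6 (craft gear): gear=1 obsidian=4
After 7 (craft gear): gear=2 obsidian=3
After 8 (craft gear): gear=3 obsidian=2
After 9 (craft gear): gear=4 obsidian=1
After 10 (gather 1 sulfur): gear=4 obsidian=1 sulfur=1
After 11 (consume 1 sulfur): gear=4 obsidian=1
After 12 (gather 3 sulfur): gear=4 obsidian=1 sulfur=3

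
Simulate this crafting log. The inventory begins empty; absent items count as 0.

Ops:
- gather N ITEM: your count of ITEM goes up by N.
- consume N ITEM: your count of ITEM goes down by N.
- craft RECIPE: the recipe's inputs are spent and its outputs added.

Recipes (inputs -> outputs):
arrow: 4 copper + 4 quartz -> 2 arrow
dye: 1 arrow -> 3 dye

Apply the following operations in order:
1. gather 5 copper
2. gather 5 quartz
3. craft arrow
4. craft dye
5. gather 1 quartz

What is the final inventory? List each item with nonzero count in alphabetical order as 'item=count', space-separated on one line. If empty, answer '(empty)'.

After 1 (gather 5 copper): copper=5
After 2 (gather 5 quartz): copper=5 quartz=5
After 3 (craft arrow): arrow=2 copper=1 quartz=1
After 4 (craft dye): arrow=1 copper=1 dye=3 quartz=1
After 5 (gather 1 quartz): arrow=1 copper=1 dye=3 quartz=2

Answer: arrow=1 copper=1 dye=3 quartz=2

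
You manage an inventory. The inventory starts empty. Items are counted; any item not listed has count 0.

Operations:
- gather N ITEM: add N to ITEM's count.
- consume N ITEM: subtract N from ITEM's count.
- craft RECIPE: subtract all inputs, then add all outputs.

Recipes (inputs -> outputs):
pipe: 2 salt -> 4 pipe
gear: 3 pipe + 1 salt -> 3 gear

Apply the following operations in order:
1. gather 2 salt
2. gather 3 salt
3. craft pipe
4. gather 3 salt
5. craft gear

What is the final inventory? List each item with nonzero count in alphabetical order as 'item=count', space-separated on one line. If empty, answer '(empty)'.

Answer: gear=3 pipe=1 salt=5

Derivation:
After 1 (gather 2 salt): salt=2
After 2 (gather 3 salt): salt=5
After 3 (craft pipe): pipe=4 salt=3
After 4 (gather 3 salt): pipe=4 salt=6
After 5 (craft gear): gear=3 pipe=1 salt=5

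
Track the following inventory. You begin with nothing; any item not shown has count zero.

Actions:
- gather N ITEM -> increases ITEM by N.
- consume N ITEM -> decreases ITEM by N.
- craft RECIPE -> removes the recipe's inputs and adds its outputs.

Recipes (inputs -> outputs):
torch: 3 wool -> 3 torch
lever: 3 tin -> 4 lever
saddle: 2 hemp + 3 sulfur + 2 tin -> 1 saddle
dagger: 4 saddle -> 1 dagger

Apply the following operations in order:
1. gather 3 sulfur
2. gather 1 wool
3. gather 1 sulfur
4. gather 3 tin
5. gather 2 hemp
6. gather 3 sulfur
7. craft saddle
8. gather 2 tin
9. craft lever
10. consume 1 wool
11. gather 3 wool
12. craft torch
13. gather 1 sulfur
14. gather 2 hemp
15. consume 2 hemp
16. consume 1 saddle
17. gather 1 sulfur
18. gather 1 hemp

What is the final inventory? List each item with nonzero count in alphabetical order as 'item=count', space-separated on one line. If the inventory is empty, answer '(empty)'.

After 1 (gather 3 sulfur): sulfur=3
After 2 (gather 1 wool): sulfur=3 wool=1
After 3 (gather 1 sulfur): sulfur=4 wool=1
After 4 (gather 3 tin): sulfur=4 tin=3 wool=1
After 5 (gather 2 hemp): hemp=2 sulfur=4 tin=3 wool=1
After 6 (gather 3 sulfur): hemp=2 sulfur=7 tin=3 wool=1
After 7 (craft saddle): saddle=1 sulfur=4 tin=1 wool=1
After 8 (gather 2 tin): saddle=1 sulfur=4 tin=3 wool=1
After 9 (craft lever): lever=4 saddle=1 sulfur=4 wool=1
After 10 (consume 1 wool): lever=4 saddle=1 sulfur=4
After 11 (gather 3 wool): lever=4 saddle=1 sulfur=4 wool=3
After 12 (craft torch): lever=4 saddle=1 sulfur=4 torch=3
After 13 (gather 1 sulfur): lever=4 saddle=1 sulfur=5 torch=3
After 14 (gather 2 hemp): hemp=2 lever=4 saddle=1 sulfur=5 torch=3
After 15 (consume 2 hemp): lever=4 saddle=1 sulfur=5 torch=3
After 16 (consume 1 saddle): lever=4 sulfur=5 torch=3
After 17 (gather 1 sulfur): lever=4 sulfur=6 torch=3
After 18 (gather 1 hemp): hemp=1 lever=4 sulfur=6 torch=3

Answer: hemp=1 lever=4 sulfur=6 torch=3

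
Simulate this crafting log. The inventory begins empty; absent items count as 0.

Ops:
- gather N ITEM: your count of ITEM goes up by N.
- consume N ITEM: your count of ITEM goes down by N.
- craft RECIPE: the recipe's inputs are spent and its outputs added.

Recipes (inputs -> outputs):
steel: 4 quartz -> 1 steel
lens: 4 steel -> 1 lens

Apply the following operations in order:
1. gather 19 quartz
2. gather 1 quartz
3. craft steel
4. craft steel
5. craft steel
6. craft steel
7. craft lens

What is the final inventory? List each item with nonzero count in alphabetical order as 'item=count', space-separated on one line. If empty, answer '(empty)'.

Answer: lens=1 quartz=4

Derivation:
After 1 (gather 19 quartz): quartz=19
After 2 (gather 1 quartz): quartz=20
After 3 (craft steel): quartz=16 steel=1
After 4 (craft steel): quartz=12 steel=2
After 5 (craft steel): quartz=8 steel=3
After 6 (craft steel): quartz=4 steel=4
After 7 (craft lens): lens=1 quartz=4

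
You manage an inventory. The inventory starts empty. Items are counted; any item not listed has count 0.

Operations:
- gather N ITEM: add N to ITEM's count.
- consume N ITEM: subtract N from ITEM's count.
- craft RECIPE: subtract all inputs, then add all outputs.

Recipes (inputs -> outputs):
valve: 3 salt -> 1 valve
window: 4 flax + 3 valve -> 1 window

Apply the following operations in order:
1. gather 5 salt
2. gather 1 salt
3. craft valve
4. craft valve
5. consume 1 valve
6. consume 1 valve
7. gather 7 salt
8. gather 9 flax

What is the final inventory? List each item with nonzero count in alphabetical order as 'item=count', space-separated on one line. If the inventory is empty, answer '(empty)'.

Answer: flax=9 salt=7

Derivation:
After 1 (gather 5 salt): salt=5
After 2 (gather 1 salt): salt=6
After 3 (craft valve): salt=3 valve=1
After 4 (craft valve): valve=2
After 5 (consume 1 valve): valve=1
After 6 (consume 1 valve): (empty)
After 7 (gather 7 salt): salt=7
After 8 (gather 9 flax): flax=9 salt=7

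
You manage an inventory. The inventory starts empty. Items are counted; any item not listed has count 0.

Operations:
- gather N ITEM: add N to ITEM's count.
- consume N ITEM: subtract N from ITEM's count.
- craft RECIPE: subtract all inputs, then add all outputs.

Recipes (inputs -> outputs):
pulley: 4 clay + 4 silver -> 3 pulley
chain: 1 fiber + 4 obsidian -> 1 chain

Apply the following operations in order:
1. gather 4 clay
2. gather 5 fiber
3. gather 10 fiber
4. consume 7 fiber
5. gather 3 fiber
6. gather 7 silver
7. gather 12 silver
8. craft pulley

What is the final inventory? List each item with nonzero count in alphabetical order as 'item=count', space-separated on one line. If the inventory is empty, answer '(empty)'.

After 1 (gather 4 clay): clay=4
After 2 (gather 5 fiber): clay=4 fiber=5
After 3 (gather 10 fiber): clay=4 fiber=15
After 4 (consume 7 fiber): clay=4 fiber=8
After 5 (gather 3 fiber): clay=4 fiber=11
After 6 (gather 7 silver): clay=4 fiber=11 silver=7
After 7 (gather 12 silver): clay=4 fiber=11 silver=19
After 8 (craft pulley): fiber=11 pulley=3 silver=15

Answer: fiber=11 pulley=3 silver=15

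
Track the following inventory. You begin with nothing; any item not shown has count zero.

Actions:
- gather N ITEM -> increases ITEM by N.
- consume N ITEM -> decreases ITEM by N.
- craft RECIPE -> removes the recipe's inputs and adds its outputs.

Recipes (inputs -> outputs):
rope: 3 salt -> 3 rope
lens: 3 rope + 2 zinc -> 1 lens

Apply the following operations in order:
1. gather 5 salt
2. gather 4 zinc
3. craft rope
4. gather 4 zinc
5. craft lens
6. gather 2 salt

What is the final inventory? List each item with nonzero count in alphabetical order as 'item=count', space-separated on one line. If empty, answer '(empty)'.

Answer: lens=1 salt=4 zinc=6

Derivation:
After 1 (gather 5 salt): salt=5
After 2 (gather 4 zinc): salt=5 zinc=4
After 3 (craft rope): rope=3 salt=2 zinc=4
After 4 (gather 4 zinc): rope=3 salt=2 zinc=8
After 5 (craft lens): lens=1 salt=2 zinc=6
After 6 (gather 2 salt): lens=1 salt=4 zinc=6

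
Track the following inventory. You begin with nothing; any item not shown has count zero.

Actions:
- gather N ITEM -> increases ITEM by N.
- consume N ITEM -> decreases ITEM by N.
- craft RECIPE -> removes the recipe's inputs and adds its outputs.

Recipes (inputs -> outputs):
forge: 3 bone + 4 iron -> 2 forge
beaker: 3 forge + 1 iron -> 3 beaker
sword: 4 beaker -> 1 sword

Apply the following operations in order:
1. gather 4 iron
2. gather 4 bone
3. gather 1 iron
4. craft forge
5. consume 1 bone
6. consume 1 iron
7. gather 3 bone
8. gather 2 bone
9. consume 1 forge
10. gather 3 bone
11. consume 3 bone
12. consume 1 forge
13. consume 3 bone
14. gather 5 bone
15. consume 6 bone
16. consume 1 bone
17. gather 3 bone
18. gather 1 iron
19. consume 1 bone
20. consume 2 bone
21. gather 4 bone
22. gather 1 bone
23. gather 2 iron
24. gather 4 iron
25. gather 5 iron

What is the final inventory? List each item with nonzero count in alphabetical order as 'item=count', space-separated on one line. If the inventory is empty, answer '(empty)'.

After 1 (gather 4 iron): iron=4
After 2 (gather 4 bone): bone=4 iron=4
After 3 (gather 1 iron): bone=4 iron=5
After 4 (craft forge): bone=1 forge=2 iron=1
After 5 (consume 1 bone): forge=2 iron=1
After 6 (consume 1 iron): forge=2
After 7 (gather 3 bone): bone=3 forge=2
After 8 (gather 2 bone): bone=5 forge=2
After 9 (consume 1 forge): bone=5 forge=1
After 10 (gather 3 bone): bone=8 forge=1
After 11 (consume 3 bone): bone=5 forge=1
After 12 (consume 1 forge): bone=5
After 13 (consume 3 bone): bone=2
After 14 (gather 5 bone): bone=7
After 15 (consume 6 bone): bone=1
After 16 (consume 1 bone): (empty)
After 17 (gather 3 bone): bone=3
After 18 (gather 1 iron): bone=3 iron=1
After 19 (consume 1 bone): bone=2 iron=1
After 20 (consume 2 bone): iron=1
After 21 (gather 4 bone): bone=4 iron=1
After 22 (gather 1 bone): bone=5 iron=1
After 23 (gather 2 iron): bone=5 iron=3
After 24 (gather 4 iron): bone=5 iron=7
After 25 (gather 5 iron): bone=5 iron=12

Answer: bone=5 iron=12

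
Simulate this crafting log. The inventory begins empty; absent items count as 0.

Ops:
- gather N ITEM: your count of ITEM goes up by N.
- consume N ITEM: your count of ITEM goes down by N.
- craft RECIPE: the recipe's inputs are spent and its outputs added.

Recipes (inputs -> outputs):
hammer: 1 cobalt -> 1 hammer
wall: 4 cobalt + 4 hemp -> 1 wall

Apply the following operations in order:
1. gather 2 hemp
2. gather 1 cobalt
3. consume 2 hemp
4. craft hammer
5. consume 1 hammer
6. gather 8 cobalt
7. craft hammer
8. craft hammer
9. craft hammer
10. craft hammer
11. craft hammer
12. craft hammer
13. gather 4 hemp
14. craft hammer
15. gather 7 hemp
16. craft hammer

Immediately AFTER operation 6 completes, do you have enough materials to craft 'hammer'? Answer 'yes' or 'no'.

After 1 (gather 2 hemp): hemp=2
After 2 (gather 1 cobalt): cobalt=1 hemp=2
After 3 (consume 2 hemp): cobalt=1
After 4 (craft hammer): hammer=1
After 5 (consume 1 hammer): (empty)
After 6 (gather 8 cobalt): cobalt=8

Answer: yes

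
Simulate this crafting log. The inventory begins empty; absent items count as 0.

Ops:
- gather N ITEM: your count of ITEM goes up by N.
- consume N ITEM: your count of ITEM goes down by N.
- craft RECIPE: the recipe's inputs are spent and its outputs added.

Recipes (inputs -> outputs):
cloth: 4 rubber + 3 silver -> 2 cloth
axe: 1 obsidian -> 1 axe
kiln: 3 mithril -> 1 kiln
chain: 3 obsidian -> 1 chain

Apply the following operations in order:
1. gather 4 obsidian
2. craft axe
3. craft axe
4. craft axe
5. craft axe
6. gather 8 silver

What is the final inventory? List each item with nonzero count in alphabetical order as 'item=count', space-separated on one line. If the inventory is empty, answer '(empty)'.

Answer: axe=4 silver=8

Derivation:
After 1 (gather 4 obsidian): obsidian=4
After 2 (craft axe): axe=1 obsidian=3
After 3 (craft axe): axe=2 obsidian=2
After 4 (craft axe): axe=3 obsidian=1
After 5 (craft axe): axe=4
After 6 (gather 8 silver): axe=4 silver=8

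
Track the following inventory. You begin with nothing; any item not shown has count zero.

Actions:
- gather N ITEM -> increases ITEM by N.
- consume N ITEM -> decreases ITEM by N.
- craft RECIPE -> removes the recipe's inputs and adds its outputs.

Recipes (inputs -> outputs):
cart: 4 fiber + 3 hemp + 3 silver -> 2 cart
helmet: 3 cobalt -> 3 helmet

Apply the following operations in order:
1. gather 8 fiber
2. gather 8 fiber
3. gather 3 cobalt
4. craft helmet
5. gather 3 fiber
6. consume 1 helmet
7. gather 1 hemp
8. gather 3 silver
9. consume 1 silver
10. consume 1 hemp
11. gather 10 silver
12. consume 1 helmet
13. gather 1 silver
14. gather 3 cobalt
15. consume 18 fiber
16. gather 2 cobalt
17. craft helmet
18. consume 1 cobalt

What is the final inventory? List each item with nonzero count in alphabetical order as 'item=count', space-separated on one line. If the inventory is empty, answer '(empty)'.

Answer: cobalt=1 fiber=1 helmet=4 silver=13

Derivation:
After 1 (gather 8 fiber): fiber=8
After 2 (gather 8 fiber): fiber=16
After 3 (gather 3 cobalt): cobalt=3 fiber=16
After 4 (craft helmet): fiber=16 helmet=3
After 5 (gather 3 fiber): fiber=19 helmet=3
After 6 (consume 1 helmet): fiber=19 helmet=2
After 7 (gather 1 hemp): fiber=19 helmet=2 hemp=1
After 8 (gather 3 silver): fiber=19 helmet=2 hemp=1 silver=3
After 9 (consume 1 silver): fiber=19 helmet=2 hemp=1 silver=2
After 10 (consume 1 hemp): fiber=19 helmet=2 silver=2
After 11 (gather 10 silver): fiber=19 helmet=2 silver=12
After 12 (consume 1 helmet): fiber=19 helmet=1 silver=12
After 13 (gather 1 silver): fiber=19 helmet=1 silver=13
After 14 (gather 3 cobalt): cobalt=3 fiber=19 helmet=1 silver=13
After 15 (consume 18 fiber): cobalt=3 fiber=1 helmet=1 silver=13
After 16 (gather 2 cobalt): cobalt=5 fiber=1 helmet=1 silver=13
After 17 (craft helmet): cobalt=2 fiber=1 helmet=4 silver=13
After 18 (consume 1 cobalt): cobalt=1 fiber=1 helmet=4 silver=13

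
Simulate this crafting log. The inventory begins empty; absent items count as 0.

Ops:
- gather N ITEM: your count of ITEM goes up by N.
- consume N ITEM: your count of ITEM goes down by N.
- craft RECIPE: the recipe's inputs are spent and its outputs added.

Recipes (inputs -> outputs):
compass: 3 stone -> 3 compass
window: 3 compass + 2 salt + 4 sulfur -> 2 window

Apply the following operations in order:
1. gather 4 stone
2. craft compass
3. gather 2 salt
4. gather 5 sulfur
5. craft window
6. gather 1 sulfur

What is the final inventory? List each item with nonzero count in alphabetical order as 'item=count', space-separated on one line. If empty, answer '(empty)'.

After 1 (gather 4 stone): stone=4
After 2 (craft compass): compass=3 stone=1
After 3 (gather 2 salt): compass=3 salt=2 stone=1
After 4 (gather 5 sulfur): compass=3 salt=2 stone=1 sulfur=5
After 5 (craft window): stone=1 sulfur=1 window=2
After 6 (gather 1 sulfur): stone=1 sulfur=2 window=2

Answer: stone=1 sulfur=2 window=2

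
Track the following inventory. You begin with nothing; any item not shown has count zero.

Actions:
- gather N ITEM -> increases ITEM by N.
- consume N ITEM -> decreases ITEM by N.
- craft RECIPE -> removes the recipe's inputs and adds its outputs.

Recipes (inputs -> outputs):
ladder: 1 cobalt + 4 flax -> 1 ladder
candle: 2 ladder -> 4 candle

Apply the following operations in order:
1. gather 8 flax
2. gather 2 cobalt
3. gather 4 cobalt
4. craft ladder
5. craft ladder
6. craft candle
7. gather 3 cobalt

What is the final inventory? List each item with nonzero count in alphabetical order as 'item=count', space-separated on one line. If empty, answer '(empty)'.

Answer: candle=4 cobalt=7

Derivation:
After 1 (gather 8 flax): flax=8
After 2 (gather 2 cobalt): cobalt=2 flax=8
After 3 (gather 4 cobalt): cobalt=6 flax=8
After 4 (craft ladder): cobalt=5 flax=4 ladder=1
After 5 (craft ladder): cobalt=4 ladder=2
After 6 (craft candle): candle=4 cobalt=4
After 7 (gather 3 cobalt): candle=4 cobalt=7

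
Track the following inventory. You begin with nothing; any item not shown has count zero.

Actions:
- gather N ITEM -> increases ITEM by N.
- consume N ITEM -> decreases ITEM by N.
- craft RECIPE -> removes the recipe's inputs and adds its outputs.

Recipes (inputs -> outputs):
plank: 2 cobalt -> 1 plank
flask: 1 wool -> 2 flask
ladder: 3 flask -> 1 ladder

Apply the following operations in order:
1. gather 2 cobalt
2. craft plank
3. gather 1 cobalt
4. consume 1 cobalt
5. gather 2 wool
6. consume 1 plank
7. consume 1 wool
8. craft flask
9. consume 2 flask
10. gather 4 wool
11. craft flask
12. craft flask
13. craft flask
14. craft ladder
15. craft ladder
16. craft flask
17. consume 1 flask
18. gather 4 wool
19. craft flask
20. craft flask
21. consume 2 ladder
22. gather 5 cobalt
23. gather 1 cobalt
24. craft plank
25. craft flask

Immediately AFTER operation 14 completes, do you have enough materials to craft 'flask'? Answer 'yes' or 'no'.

Answer: yes

Derivation:
After 1 (gather 2 cobalt): cobalt=2
After 2 (craft plank): plank=1
After 3 (gather 1 cobalt): cobalt=1 plank=1
After 4 (consume 1 cobalt): plank=1
After 5 (gather 2 wool): plank=1 wool=2
After 6 (consume 1 plank): wool=2
After 7 (consume 1 wool): wool=1
After 8 (craft flask): flask=2
After 9 (consume 2 flask): (empty)
After 10 (gather 4 wool): wool=4
After 11 (craft flask): flask=2 wool=3
After 12 (craft flask): flask=4 wool=2
After 13 (craft flask): flask=6 wool=1
After 14 (craft ladder): flask=3 ladder=1 wool=1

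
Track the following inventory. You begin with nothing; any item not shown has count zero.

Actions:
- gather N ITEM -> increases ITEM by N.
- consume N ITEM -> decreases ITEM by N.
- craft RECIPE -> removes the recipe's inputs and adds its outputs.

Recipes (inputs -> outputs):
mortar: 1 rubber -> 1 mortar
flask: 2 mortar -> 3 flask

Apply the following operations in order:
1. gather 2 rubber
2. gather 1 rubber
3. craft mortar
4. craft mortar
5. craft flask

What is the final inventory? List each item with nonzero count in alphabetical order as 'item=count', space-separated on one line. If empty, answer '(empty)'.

Answer: flask=3 rubber=1

Derivation:
After 1 (gather 2 rubber): rubber=2
After 2 (gather 1 rubber): rubber=3
After 3 (craft mortar): mortar=1 rubber=2
After 4 (craft mortar): mortar=2 rubber=1
After 5 (craft flask): flask=3 rubber=1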